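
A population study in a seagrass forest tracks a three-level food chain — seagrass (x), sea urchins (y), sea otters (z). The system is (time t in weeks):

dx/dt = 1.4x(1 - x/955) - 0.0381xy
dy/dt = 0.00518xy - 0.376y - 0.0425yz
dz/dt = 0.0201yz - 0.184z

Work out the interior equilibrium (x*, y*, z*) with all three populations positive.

From dz/dt = 0: 0.0201y* = 0.184, so y* = 9.15.
From dx/dt = 0: 1.4(1 - x*/955) = 0.0381·9.15, giving x* = 955·(1 - 0.249) = 717.
From dy/dt = 0: 0.00518·717 - 0.376 = 0.0425z*, so z* = 3.34/0.0425 = 78.6.

x* ≈ 717, y* ≈ 9.15, z* ≈ 78.6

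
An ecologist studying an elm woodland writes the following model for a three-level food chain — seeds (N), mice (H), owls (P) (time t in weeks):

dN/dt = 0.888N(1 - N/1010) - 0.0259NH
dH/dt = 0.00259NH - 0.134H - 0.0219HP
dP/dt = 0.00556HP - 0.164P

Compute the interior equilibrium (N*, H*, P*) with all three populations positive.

N* ≈ 141, H* ≈ 29.5, P* ≈ 10.6

From dP/dt = 0: 0.00556H* = 0.164, so H* = 29.5.
From dN/dt = 0: 0.888(1 - N*/1010) = 0.0259·29.5, giving N* = 1010·(1 - 0.86) = 141.
From dH/dt = 0: 0.00259·141 - 0.134 = 0.0219P*, so P* = 0.231/0.0219 = 10.6.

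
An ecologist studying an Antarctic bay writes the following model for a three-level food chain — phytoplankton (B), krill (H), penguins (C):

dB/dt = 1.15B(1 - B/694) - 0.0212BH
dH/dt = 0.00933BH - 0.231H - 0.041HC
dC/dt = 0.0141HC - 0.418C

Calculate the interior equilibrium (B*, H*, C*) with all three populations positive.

B* ≈ 315, H* ≈ 29.6, C* ≈ 66

From dC/dt = 0: 0.0141H* = 0.418, so H* = 29.6.
From dB/dt = 0: 1.15(1 - B*/694) = 0.0212·29.6, giving B* = 694·(1 - 0.547) = 315.
From dH/dt = 0: 0.00933·315 - 0.231 = 0.041C*, so C* = 2.71/0.041 = 66.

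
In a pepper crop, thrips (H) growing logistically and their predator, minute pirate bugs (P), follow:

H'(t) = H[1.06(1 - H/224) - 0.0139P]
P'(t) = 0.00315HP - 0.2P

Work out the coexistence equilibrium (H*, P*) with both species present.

H* ≈ 63.5, P* ≈ 54.6

From dP/dt = 0 with P > 0: 0.00315H* = 0.2, so H* = 63.5.
Substitute into dH/dt = 0: 1.06(1 - 63.5/224) = 0.0139P*.
The bracket is 0.717, giving P* = 0.76/0.0139 = 54.6.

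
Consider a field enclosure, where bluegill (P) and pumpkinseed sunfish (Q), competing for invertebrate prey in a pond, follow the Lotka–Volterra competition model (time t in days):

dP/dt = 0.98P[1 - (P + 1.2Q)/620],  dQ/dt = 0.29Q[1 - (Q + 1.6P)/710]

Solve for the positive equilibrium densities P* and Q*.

Setting both brackets to zero gives the nullclines P + 1.2Q = 620 and 1.6P + Q = 710.
Substituting Q = 710 - 1.6P into the first: P(1 - 1.2·1.6) = 620 - 1.2·710.
So P* = -232/-0.92 = 252, and then Q* = 710 - 1.6·252 = 307.

P* ≈ 252, Q* ≈ 307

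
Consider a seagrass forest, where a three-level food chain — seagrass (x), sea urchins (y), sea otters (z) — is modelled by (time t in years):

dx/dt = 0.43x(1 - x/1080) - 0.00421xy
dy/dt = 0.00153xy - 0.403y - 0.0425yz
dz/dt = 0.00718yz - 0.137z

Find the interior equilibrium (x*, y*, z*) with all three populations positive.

From dz/dt = 0: 0.00718y* = 0.137, so y* = 19.1.
From dx/dt = 0: 0.43(1 - x*/1080) = 0.00421·19.1, giving x* = 1080·(1 - 0.187) = 878.
From dy/dt = 0: 0.00153·878 - 0.403 = 0.0425z*, so z* = 0.941/0.0425 = 22.1.

x* ≈ 878, y* ≈ 19.1, z* ≈ 22.1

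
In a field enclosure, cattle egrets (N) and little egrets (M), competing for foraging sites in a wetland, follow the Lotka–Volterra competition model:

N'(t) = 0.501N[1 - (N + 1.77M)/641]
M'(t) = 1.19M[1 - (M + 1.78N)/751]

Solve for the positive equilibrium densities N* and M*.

Setting both brackets to zero gives the nullclines N + 1.77M = 641 and 1.78N + M = 751.
Substituting M = 751 - 1.78N into the first: N(1 - 1.77·1.78) = 641 - 1.77·751.
So N* = -688/-2.15 = 320, and then M* = 751 - 1.78·320 = 181.

N* ≈ 320, M* ≈ 181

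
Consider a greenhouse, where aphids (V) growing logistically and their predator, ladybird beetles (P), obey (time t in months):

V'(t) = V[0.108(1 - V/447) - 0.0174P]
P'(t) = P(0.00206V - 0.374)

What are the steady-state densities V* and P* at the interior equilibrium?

V* ≈ 182, P* ≈ 3.69

From dP/dt = 0 with P > 0: 0.00206V* = 0.374, so V* = 182.
Substitute into dV/dt = 0: 0.108(1 - 182/447) = 0.0174P*.
The bracket is 0.594, giving P* = 0.0641/0.0174 = 3.69.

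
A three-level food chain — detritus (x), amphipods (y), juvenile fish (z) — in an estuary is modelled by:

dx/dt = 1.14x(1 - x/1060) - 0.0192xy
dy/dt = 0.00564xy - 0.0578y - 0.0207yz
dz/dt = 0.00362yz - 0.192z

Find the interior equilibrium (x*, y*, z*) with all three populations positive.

x* ≈ 113, y* ≈ 53, z* ≈ 28

From dz/dt = 0: 0.00362y* = 0.192, so y* = 53.
From dx/dt = 0: 1.14(1 - x*/1060) = 0.0192·53, giving x* = 1060·(1 - 0.893) = 113.
From dy/dt = 0: 0.00564·113 - 0.0578 = 0.0207z*, so z* = 0.58/0.0207 = 28.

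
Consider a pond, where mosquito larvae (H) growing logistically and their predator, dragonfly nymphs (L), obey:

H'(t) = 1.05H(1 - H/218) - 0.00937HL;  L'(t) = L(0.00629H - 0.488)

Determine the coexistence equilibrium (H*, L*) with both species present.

H* ≈ 77.6, L* ≈ 72.2

From dL/dt = 0 with L > 0: 0.00629H* = 0.488, so H* = 77.6.
Substitute into dH/dt = 0: 1.05(1 - 77.6/218) = 0.00937L*.
The bracket is 0.644, giving L* = 0.676/0.00937 = 72.2.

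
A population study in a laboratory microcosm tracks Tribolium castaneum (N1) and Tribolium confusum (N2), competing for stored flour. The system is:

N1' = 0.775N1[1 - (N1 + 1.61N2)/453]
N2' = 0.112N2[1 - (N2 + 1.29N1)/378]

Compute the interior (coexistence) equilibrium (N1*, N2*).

Setting both brackets to zero gives the nullclines N1 + 1.61N2 = 453 and 1.29N1 + N2 = 378.
Substituting N2 = 378 - 1.29N1 into the first: N1(1 - 1.61·1.29) = 453 - 1.61·378.
So N1* = -156/-1.08 = 144, and then N2* = 378 - 1.29·144 = 192.

N1* ≈ 144, N2* ≈ 192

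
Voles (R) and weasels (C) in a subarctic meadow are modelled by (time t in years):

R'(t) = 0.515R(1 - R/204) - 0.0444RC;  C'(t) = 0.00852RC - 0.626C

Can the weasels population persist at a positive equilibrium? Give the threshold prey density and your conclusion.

Threshold R = 73.5; K > 73.5, so yes, the predator persists.

The predator equation gives dC/dt > 0 only when R > 0.626/0.00852 = 73.5.
Without the predator, R → K = 204. Since 204 > 73.5, the predator can invade and persist.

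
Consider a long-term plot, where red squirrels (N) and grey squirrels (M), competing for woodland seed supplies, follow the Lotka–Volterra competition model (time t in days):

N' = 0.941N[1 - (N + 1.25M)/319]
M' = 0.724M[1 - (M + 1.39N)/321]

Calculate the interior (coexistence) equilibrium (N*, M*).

N* ≈ 112, M* ≈ 166

Setting both brackets to zero gives the nullclines N + 1.25M = 319 and 1.39N + M = 321.
Substituting M = 321 - 1.39N into the first: N(1 - 1.25·1.39) = 319 - 1.25·321.
So N* = -82.2/-0.737 = 112, and then M* = 321 - 1.39·112 = 166.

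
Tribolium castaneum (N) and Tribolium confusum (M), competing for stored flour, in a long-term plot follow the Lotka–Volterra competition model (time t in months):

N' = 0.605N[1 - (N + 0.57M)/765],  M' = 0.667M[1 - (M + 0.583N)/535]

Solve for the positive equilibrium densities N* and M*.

Setting both brackets to zero gives the nullclines N + 0.57M = 765 and 0.583N + M = 535.
Substituting M = 535 - 0.583N into the first: N(1 - 0.57·0.583) = 765 - 0.57·535.
So N* = 460/0.668 = 689, and then M* = 535 - 0.583·689 = 133.

N* ≈ 689, M* ≈ 133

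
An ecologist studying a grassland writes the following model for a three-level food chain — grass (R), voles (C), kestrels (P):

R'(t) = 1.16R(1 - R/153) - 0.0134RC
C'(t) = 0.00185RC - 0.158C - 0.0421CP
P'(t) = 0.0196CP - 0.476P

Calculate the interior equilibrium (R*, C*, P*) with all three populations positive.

R* ≈ 110, C* ≈ 24.3, P* ≈ 1.08

From dP/dt = 0: 0.0196C* = 0.476, so C* = 24.3.
From dR/dt = 0: 1.16(1 - R*/153) = 0.0134·24.3, giving R* = 153·(1 - 0.281) = 110.
From dC/dt = 0: 0.00185·110 - 0.158 = 0.0421P*, so P* = 0.0456/0.0421 = 1.08.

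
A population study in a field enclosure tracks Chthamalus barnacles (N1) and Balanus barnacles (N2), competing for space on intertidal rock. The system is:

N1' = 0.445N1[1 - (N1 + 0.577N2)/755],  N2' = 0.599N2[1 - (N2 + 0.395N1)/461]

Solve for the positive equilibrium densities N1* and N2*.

Setting both brackets to zero gives the nullclines N1 + 0.577N2 = 755 and 0.395N1 + N2 = 461.
Substituting N2 = 461 - 0.395N1 into the first: N1(1 - 0.577·0.395) = 755 - 0.577·461.
So N1* = 489/0.772 = 633, and then N2* = 461 - 0.395·633 = 211.

N1* ≈ 633, N2* ≈ 211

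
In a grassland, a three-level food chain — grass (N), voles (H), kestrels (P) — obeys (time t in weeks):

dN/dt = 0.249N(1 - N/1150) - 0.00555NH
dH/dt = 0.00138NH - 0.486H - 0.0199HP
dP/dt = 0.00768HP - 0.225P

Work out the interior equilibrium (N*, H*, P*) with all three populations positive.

N* ≈ 399, H* ≈ 29.3, P* ≈ 3.25

From dP/dt = 0: 0.00768H* = 0.225, so H* = 29.3.
From dN/dt = 0: 0.249(1 - N*/1150) = 0.00555·29.3, giving N* = 1150·(1 - 0.653) = 399.
From dH/dt = 0: 0.00138·399 - 0.486 = 0.0199P*, so P* = 0.0647/0.0199 = 3.25.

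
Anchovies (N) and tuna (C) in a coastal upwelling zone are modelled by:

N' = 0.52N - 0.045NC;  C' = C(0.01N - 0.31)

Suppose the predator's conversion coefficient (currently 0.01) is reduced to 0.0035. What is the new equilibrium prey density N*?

N* ≈ 88.6

At the interior fixed point, setting dC/dt = 0 with C > 0 fixes N* = (predator death rate)/(NC coefficient) — independent of the other coefficients.
With the change, N* = 0.31/0.0035 = 88.6; it rises from 31.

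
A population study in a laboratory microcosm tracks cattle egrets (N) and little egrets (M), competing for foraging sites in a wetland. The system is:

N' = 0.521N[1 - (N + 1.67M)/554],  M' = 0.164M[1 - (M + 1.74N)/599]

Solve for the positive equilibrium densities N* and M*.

N* ≈ 234, M* ≈ 191

Setting both brackets to zero gives the nullclines N + 1.67M = 554 and 1.74N + M = 599.
Substituting M = 599 - 1.74N into the first: N(1 - 1.67·1.74) = 554 - 1.67·599.
So N* = -446/-1.91 = 234, and then M* = 599 - 1.74·234 = 191.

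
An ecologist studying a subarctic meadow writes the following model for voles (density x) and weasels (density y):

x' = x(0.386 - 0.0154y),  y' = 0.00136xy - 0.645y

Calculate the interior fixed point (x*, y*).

x* ≈ 474, y* ≈ 25.1

Set dy/dt = 0 with y > 0: 0.00136x - 0.645 = 0, so x* = 0.645/0.00136 = 474.
Set dx/dt = 0 with x > 0: 0.386 - 0.0154y = 0, so y* = 0.386/0.0154 = 25.1.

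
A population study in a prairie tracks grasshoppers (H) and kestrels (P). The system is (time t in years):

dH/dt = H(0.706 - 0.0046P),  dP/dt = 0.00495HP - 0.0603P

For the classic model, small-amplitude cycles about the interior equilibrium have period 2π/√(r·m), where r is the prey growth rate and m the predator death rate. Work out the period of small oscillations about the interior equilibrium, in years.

T ≈ 30.5 years

Here r = 0.706 and m = 0.0603, so r·m = 0.0426.
ω = √0.0426 = 0.206 per year, hence T = 2π/ω ≈ 30.5 years.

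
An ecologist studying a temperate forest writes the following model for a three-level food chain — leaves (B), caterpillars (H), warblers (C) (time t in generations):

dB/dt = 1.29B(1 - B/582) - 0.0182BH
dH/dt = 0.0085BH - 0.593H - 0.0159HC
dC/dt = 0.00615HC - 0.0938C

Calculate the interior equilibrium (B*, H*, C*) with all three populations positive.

B* ≈ 457, H* ≈ 15.3, C* ≈ 207

From dC/dt = 0: 0.00615H* = 0.0938, so H* = 15.3.
From dB/dt = 0: 1.29(1 - B*/582) = 0.0182·15.3, giving B* = 582·(1 - 0.215) = 457.
From dH/dt = 0: 0.0085·457 - 0.593 = 0.0159C*, so C* = 3.29/0.0159 = 207.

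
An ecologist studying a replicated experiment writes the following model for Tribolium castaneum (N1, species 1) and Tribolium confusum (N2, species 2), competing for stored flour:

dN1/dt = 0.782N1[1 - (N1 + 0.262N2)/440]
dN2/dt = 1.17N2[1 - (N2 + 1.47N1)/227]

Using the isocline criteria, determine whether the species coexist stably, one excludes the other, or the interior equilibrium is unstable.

Compare the nullcline intercepts: K1/α12 = 440/0.262 = 1680 > K2 = 227; K2/α21 = 227/1.47 = 154 < K1 = 440.
Since the inequalities point opposite ways, species 1 can invade but species 2 cannot.

species 1 excludes species 2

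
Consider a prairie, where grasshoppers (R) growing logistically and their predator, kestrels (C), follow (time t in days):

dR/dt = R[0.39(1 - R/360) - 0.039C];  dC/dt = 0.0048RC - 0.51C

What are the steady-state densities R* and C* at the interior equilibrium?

From dC/dt = 0 with C > 0: 0.0048R* = 0.51, so R* = 106.
Substitute into dR/dt = 0: 0.39(1 - 106/360) = 0.039C*.
The bracket is 0.705, giving C* = 0.275/0.039 = 7.05.

R* ≈ 106, C* ≈ 7.05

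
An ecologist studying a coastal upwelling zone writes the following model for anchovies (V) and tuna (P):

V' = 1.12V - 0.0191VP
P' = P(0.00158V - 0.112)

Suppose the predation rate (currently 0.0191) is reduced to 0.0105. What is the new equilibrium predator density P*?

P* ≈ 107

At the interior fixed point, setting dV/dt = 0 with V > 0 fixes P* = (prey growth rate)/(VP coefficient) — independent of the other coefficients.
With the change, P* = 1.12/0.0105 = 107; it rises from 58.6.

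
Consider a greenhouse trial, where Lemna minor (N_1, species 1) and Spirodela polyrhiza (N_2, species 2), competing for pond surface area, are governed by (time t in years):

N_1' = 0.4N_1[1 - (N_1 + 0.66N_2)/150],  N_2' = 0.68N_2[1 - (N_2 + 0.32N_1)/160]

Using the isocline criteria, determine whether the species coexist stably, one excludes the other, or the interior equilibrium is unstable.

stable coexistence

Compare the nullcline intercepts: K1/α12 = 150/0.66 = 227 > K2 = 160; K2/α21 = 160/0.32 = 500 > K1 = 150.
Since both inequalities hold, each species can invade when rare, so the interior equilibrium is stable.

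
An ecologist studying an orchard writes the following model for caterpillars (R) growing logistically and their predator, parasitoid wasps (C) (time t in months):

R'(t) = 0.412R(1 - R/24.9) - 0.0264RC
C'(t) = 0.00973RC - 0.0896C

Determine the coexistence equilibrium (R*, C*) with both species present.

From dC/dt = 0 with C > 0: 0.00973R* = 0.0896, so R* = 9.21.
Substitute into dR/dt = 0: 0.412(1 - 9.21/24.9) = 0.0264C*.
The bracket is 0.63, giving C* = 0.26/0.0264 = 9.83.

R* ≈ 9.21, C* ≈ 9.83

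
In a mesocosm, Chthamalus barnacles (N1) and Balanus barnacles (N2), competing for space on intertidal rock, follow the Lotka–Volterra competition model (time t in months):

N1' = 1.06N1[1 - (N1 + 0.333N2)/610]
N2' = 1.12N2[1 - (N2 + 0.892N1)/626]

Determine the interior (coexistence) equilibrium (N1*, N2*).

Setting both brackets to zero gives the nullclines N1 + 0.333N2 = 610 and 0.892N1 + N2 = 626.
Substituting N2 = 626 - 0.892N1 into the first: N1(1 - 0.333·0.892) = 610 - 0.333·626.
So N1* = 402/0.703 = 571, and then N2* = 626 - 0.892·571 = 116.

N1* ≈ 571, N2* ≈ 116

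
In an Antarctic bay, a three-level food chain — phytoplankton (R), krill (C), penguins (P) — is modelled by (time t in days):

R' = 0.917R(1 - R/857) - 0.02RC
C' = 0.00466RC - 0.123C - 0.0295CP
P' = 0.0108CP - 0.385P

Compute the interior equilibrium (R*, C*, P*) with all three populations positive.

R* ≈ 191, C* ≈ 35.6, P* ≈ 26

From dP/dt = 0: 0.0108C* = 0.385, so C* = 35.6.
From dR/dt = 0: 0.917(1 - R*/857) = 0.02·35.6, giving R* = 857·(1 - 0.777) = 191.
From dC/dt = 0: 0.00466·191 - 0.123 = 0.0295P*, so P* = 0.766/0.0295 = 26.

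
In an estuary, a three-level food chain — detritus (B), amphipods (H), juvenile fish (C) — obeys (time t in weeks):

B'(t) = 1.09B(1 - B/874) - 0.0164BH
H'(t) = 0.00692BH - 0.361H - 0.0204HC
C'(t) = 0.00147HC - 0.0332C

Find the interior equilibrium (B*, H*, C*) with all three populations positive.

From dC/dt = 0: 0.00147H* = 0.0332, so H* = 22.6.
From dB/dt = 0: 1.09(1 - B*/874) = 0.0164·22.6, giving B* = 874·(1 - 0.34) = 577.
From dH/dt = 0: 0.00692·577 - 0.361 = 0.0204C*, so C* = 3.63/0.0204 = 178.

B* ≈ 577, H* ≈ 22.6, C* ≈ 178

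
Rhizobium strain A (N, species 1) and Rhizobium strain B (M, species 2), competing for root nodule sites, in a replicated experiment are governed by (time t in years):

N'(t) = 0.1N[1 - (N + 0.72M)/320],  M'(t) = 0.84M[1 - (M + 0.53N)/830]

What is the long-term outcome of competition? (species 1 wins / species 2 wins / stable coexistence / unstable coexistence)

Compare the nullcline intercepts: K1/α12 = 320/0.72 = 444 < K2 = 830; K2/α21 = 830/0.53 = 1570 > K1 = 320.
Since the inequalities point opposite ways, species 2 can invade but species 1 cannot.

species 2 excludes species 1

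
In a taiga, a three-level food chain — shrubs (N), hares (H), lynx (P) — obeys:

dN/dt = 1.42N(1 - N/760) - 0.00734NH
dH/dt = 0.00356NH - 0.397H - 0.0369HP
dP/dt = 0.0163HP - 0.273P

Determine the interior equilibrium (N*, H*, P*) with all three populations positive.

N* ≈ 694, H* ≈ 16.7, P* ≈ 56.2

From dP/dt = 0: 0.0163H* = 0.273, so H* = 16.7.
From dN/dt = 0: 1.42(1 - N*/760) = 0.00734·16.7, giving N* = 760·(1 - 0.0866) = 694.
From dH/dt = 0: 0.00356·694 - 0.397 = 0.0369P*, so P* = 2.07/0.0369 = 56.2.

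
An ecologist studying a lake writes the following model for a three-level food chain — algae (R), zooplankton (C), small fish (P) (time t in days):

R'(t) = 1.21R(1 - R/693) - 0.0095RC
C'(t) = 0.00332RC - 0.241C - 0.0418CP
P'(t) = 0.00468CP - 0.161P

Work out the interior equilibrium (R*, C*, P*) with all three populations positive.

From dP/dt = 0: 0.00468C* = 0.161, so C* = 34.4.
From dR/dt = 0: 1.21(1 - R*/693) = 0.0095·34.4, giving R* = 693·(1 - 0.27) = 506.
From dC/dt = 0: 0.00332·506 - 0.241 = 0.0418P*, so P* = 1.44/0.0418 = 34.4.

R* ≈ 506, C* ≈ 34.4, P* ≈ 34.4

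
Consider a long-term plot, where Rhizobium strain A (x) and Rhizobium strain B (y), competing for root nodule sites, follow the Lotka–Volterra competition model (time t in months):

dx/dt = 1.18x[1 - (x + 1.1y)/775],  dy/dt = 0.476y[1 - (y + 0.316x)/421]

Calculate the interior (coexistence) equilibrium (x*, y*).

Setting both brackets to zero gives the nullclines x + 1.1y = 775 and 0.316x + y = 421.
Substituting y = 421 - 0.316x into the first: x(1 - 1.1·0.316) = 775 - 1.1·421.
So x* = 312/0.652 = 478, and then y* = 421 - 0.316·478 = 270.

x* ≈ 478, y* ≈ 270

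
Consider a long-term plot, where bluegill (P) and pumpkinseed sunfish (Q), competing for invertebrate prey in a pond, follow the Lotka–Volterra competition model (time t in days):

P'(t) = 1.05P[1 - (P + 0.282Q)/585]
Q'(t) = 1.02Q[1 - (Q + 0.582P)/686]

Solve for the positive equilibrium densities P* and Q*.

Setting both brackets to zero gives the nullclines P + 0.282Q = 585 and 0.582P + Q = 686.
Substituting Q = 686 - 0.582P into the first: P(1 - 0.282·0.582) = 585 - 0.282·686.
So P* = 392/0.836 = 468, and then Q* = 686 - 0.582·468 = 413.

P* ≈ 468, Q* ≈ 413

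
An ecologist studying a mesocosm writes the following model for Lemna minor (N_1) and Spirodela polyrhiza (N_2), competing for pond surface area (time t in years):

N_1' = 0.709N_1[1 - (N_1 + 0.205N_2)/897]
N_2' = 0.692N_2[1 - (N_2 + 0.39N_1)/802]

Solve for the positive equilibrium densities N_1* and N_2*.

Setting both brackets to zero gives the nullclines N_1 + 0.205N_2 = 897 and 0.39N_1 + N_2 = 802.
Substituting N_2 = 802 - 0.39N_1 into the first: N_1(1 - 0.205·0.39) = 897 - 0.205·802.
So N_1* = 733/0.92 = 796, and then N_2* = 802 - 0.39·796 = 491.

N_1* ≈ 796, N_2* ≈ 491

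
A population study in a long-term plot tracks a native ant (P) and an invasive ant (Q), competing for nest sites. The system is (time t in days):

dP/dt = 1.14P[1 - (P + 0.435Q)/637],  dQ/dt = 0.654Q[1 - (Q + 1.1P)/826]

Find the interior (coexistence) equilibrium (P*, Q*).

Setting both brackets to zero gives the nullclines P + 0.435Q = 637 and 1.1P + Q = 826.
Substituting Q = 826 - 1.1P into the first: P(1 - 0.435·1.1) = 637 - 0.435·826.
So P* = 278/0.521 = 532, and then Q* = 826 - 1.1·532 = 240.

P* ≈ 532, Q* ≈ 240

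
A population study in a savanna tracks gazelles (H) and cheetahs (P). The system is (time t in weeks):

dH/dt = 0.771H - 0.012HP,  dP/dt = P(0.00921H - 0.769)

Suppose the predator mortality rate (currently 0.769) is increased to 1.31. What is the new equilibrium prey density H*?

At the interior fixed point, setting dP/dt = 0 with P > 0 fixes H* = (predator death rate)/(HP coefficient) — independent of the other coefficients.
With the change, H* = 1.31/0.00921 = 142; it rises from 83.5.

H* ≈ 142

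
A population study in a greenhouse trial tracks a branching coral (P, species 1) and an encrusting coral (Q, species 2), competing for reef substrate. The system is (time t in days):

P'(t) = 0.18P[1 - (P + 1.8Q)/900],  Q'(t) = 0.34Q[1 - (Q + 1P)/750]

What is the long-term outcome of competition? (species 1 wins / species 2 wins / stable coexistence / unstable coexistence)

unstable coexistence (outcome depends on initial conditions)

Compare the nullcline intercepts: K1/α12 = 900/1.8 = 500 < K2 = 750; K2/α21 = 750/1 = 750 < K1 = 900.
Since both are reversed, neither can invade when rare; the interior point is a saddle.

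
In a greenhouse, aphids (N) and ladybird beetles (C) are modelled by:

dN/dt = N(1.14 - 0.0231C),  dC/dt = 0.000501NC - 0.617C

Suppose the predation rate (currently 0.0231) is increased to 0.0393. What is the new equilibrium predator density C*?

At the interior fixed point, setting dN/dt = 0 with N > 0 fixes C* = (prey growth rate)/(NC coefficient) — independent of the other coefficients.
With the change, C* = 1.14/0.0393 = 29; it falls from 49.4.

C* ≈ 29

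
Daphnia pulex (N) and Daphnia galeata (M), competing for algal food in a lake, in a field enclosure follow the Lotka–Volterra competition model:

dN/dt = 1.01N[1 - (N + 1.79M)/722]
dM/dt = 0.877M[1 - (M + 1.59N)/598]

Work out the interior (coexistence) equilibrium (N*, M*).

Setting both brackets to zero gives the nullclines N + 1.79M = 722 and 1.59N + M = 598.
Substituting M = 598 - 1.59N into the first: N(1 - 1.79·1.59) = 722 - 1.79·598.
So N* = -348/-1.85 = 189, and then M* = 598 - 1.59·189 = 298.

N* ≈ 189, M* ≈ 298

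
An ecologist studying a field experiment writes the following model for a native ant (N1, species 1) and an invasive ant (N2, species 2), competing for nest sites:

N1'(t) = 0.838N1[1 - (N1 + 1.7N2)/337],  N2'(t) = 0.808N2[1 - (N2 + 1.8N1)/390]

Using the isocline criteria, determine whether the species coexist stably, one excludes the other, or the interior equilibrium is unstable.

Compare the nullcline intercepts: K1/α12 = 337/1.7 = 198 < K2 = 390; K2/α21 = 390/1.8 = 217 < K1 = 337.
Since both are reversed, neither can invade when rare; the interior point is a saddle.

unstable coexistence (outcome depends on initial conditions)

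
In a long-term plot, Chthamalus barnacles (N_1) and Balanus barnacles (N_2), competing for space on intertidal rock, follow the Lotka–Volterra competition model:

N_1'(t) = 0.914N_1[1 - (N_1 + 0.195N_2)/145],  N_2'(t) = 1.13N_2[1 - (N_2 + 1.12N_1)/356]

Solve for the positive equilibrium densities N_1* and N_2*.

Setting both brackets to zero gives the nullclines N_1 + 0.195N_2 = 145 and 1.12N_1 + N_2 = 356.
Substituting N_2 = 356 - 1.12N_1 into the first: N_1(1 - 0.195·1.12) = 145 - 0.195·356.
So N_1* = 75.6/0.782 = 96.7, and then N_2* = 356 - 1.12·96.7 = 248.

N_1* ≈ 96.7, N_2* ≈ 248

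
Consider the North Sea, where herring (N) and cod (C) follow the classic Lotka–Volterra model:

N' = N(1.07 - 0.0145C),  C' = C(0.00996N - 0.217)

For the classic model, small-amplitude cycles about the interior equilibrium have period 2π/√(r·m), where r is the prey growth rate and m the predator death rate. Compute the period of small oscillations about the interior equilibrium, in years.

Here r = 1.07 and m = 0.217, so r·m = 0.232.
ω = √0.232 = 0.482 per year, hence T = 2π/ω ≈ 13 years.

T ≈ 13 years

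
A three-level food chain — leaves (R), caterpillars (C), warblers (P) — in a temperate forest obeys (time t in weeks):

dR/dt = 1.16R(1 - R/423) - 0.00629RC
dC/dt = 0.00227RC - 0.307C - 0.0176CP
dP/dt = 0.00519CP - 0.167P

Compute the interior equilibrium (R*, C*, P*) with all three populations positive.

From dP/dt = 0: 0.00519C* = 0.167, so C* = 32.2.
From dR/dt = 0: 1.16(1 - R*/423) = 0.00629·32.2, giving R* = 423·(1 - 0.174) = 349.
From dC/dt = 0: 0.00227·349 - 0.307 = 0.0176P*, so P* = 0.486/0.0176 = 27.6.

R* ≈ 349, C* ≈ 32.2, P* ≈ 27.6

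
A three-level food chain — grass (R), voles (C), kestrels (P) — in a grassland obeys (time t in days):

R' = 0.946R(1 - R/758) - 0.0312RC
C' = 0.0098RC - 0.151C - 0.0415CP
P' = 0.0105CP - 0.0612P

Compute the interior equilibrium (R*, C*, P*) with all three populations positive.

From dP/dt = 0: 0.0105C* = 0.0612, so C* = 5.83.
From dR/dt = 0: 0.946(1 - R*/758) = 0.0312·5.83, giving R* = 758·(1 - 0.192) = 612.
From dC/dt = 0: 0.0098·612 - 0.151 = 0.0415P*, so P* = 5.85/0.0415 = 141.

R* ≈ 612, C* ≈ 5.83, P* ≈ 141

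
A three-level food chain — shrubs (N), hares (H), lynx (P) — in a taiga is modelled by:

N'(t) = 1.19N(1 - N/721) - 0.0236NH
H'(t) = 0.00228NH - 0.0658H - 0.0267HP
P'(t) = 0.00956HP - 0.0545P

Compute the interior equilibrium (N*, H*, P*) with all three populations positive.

From dP/dt = 0: 0.00956H* = 0.0545, so H* = 5.7.
From dN/dt = 0: 1.19(1 - N*/721) = 0.0236·5.7, giving N* = 721·(1 - 0.113) = 639.
From dH/dt = 0: 0.00228·639 - 0.0658 = 0.0267P*, so P* = 1.39/0.0267 = 52.1.

N* ≈ 639, H* ≈ 5.7, P* ≈ 52.1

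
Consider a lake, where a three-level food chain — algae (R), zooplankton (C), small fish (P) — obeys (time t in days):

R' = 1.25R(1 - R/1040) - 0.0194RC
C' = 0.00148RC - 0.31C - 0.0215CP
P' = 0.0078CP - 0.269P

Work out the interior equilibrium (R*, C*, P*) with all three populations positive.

R* ≈ 483, C* ≈ 34.5, P* ≈ 18.9

From dP/dt = 0: 0.0078C* = 0.269, so C* = 34.5.
From dR/dt = 0: 1.25(1 - R*/1040) = 0.0194·34.5, giving R* = 1040·(1 - 0.535) = 483.
From dC/dt = 0: 0.00148·483 - 0.31 = 0.0215P*, so P* = 0.405/0.0215 = 18.9.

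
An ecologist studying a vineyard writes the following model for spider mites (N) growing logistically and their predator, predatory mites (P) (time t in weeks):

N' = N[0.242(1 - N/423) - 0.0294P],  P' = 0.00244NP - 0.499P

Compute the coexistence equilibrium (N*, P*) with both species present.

N* ≈ 205, P* ≈ 4.25

From dP/dt = 0 with P > 0: 0.00244N* = 0.499, so N* = 205.
Substitute into dN/dt = 0: 0.242(1 - 205/423) = 0.0294P*.
The bracket is 0.517, giving P* = 0.125/0.0294 = 4.25.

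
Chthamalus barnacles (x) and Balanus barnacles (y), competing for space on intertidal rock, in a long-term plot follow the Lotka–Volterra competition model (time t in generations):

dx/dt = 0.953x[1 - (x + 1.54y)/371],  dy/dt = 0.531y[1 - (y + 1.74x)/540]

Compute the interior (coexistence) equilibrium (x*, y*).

x* ≈ 274, y* ≈ 62.8

Setting both brackets to zero gives the nullclines x + 1.54y = 371 and 1.74x + y = 540.
Substituting y = 540 - 1.74x into the first: x(1 - 1.54·1.74) = 371 - 1.54·540.
So x* = -461/-1.68 = 274, and then y* = 540 - 1.74·274 = 62.8.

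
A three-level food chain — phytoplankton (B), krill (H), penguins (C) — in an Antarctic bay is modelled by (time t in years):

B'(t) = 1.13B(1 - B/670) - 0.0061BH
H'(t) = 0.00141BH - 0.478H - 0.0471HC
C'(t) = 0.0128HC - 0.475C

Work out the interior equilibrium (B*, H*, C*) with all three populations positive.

B* ≈ 536, H* ≈ 37.1, C* ≈ 5.89

From dC/dt = 0: 0.0128H* = 0.475, so H* = 37.1.
From dB/dt = 0: 1.13(1 - B*/670) = 0.0061·37.1, giving B* = 670·(1 - 0.2) = 536.
From dH/dt = 0: 0.00141·536 - 0.478 = 0.0471C*, so C* = 0.277/0.0471 = 5.89.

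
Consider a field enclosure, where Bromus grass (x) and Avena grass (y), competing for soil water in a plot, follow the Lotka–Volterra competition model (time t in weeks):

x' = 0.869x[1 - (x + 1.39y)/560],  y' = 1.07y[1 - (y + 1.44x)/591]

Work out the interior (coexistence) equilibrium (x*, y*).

x* ≈ 261, y* ≈ 215

Setting both brackets to zero gives the nullclines x + 1.39y = 560 and 1.44x + y = 591.
Substituting y = 591 - 1.44x into the first: x(1 - 1.39·1.44) = 560 - 1.39·591.
So x* = -261/-1 = 261, and then y* = 591 - 1.44·261 = 215.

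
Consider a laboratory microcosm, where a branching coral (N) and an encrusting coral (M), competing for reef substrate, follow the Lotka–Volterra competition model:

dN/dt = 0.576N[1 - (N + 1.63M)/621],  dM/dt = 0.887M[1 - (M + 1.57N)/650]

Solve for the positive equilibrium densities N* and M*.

N* ≈ 281, M* ≈ 208

Setting both brackets to zero gives the nullclines N + 1.63M = 621 and 1.57N + M = 650.
Substituting M = 650 - 1.57N into the first: N(1 - 1.63·1.57) = 621 - 1.63·650.
So N* = -438/-1.56 = 281, and then M* = 650 - 1.57·281 = 208.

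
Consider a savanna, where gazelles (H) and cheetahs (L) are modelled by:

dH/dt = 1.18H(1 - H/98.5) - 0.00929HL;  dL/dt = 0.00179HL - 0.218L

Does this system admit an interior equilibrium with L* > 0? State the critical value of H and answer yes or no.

Threshold H = 122; K < 122, so no, the predator goes extinct.

The predator equation gives dL/dt > 0 only when H > 0.218/0.00179 = 122.
Without the predator, H → K = 98.5. Since 98.5 < 122, the predator cannot invade.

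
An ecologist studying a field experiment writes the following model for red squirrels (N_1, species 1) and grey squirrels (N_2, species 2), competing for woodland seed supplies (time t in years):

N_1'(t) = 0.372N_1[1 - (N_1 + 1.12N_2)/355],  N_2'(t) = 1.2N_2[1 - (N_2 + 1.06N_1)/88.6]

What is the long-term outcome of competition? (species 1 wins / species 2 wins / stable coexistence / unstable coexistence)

Compare the nullcline intercepts: K1/α12 = 355/1.12 = 317 > K2 = 88.6; K2/α21 = 88.6/1.06 = 83.6 < K1 = 355.
Since the inequalities point opposite ways, species 1 can invade but species 2 cannot.

species 1 excludes species 2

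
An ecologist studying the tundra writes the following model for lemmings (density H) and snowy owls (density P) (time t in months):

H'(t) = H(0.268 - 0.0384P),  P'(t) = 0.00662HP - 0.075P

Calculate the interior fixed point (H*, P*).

H* ≈ 11.3, P* ≈ 6.98

Set dP/dt = 0 with P > 0: 0.00662H - 0.075 = 0, so H* = 0.075/0.00662 = 11.3.
Set dH/dt = 0 with H > 0: 0.268 - 0.0384P = 0, so P* = 0.268/0.0384 = 6.98.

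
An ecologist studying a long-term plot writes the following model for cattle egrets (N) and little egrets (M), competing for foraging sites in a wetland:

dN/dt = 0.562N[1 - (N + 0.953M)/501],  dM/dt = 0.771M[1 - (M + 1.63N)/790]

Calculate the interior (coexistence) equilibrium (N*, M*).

N* ≈ 455, M* ≈ 48.1

Setting both brackets to zero gives the nullclines N + 0.953M = 501 and 1.63N + M = 790.
Substituting M = 790 - 1.63N into the first: N(1 - 0.953·1.63) = 501 - 0.953·790.
So N* = -252/-0.553 = 455, and then M* = 790 - 1.63·455 = 48.1.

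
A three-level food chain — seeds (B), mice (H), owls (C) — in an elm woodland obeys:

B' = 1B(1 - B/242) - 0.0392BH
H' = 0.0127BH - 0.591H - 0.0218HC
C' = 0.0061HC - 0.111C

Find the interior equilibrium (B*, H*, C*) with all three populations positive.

From dC/dt = 0: 0.0061H* = 0.111, so H* = 18.2.
From dB/dt = 0: 1(1 - B*/242) = 0.0392·18.2, giving B* = 242·(1 - 0.713) = 69.4.
From dH/dt = 0: 0.0127·69.4 - 0.591 = 0.0218C*, so C* = 0.29/0.0218 = 13.3.

B* ≈ 69.4, H* ≈ 18.2, C* ≈ 13.3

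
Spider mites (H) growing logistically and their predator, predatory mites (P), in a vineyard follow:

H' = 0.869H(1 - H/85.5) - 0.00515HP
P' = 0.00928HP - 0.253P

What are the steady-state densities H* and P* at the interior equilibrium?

From dP/dt = 0 with P > 0: 0.00928H* = 0.253, so H* = 27.3.
Substitute into dH/dt = 0: 0.869(1 - 27.3/85.5) = 0.00515P*.
The bracket is 0.681, giving P* = 0.592/0.00515 = 115.

H* ≈ 27.3, P* ≈ 115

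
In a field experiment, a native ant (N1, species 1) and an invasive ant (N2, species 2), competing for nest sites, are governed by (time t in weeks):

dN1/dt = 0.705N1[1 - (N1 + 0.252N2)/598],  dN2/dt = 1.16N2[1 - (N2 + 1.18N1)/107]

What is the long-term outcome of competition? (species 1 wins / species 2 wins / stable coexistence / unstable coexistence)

species 1 excludes species 2

Compare the nullcline intercepts: K1/α12 = 598/0.252 = 2370 > K2 = 107; K2/α21 = 107/1.18 = 90.7 < K1 = 598.
Since the inequalities point opposite ways, species 1 can invade but species 2 cannot.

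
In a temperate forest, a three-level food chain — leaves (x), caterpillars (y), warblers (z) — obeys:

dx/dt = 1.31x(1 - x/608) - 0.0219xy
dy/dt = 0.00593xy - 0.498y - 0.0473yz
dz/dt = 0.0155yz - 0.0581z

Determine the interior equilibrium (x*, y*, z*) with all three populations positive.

From dz/dt = 0: 0.0155y* = 0.0581, so y* = 3.75.
From dx/dt = 0: 1.31(1 - x*/608) = 0.0219·3.75, giving x* = 608·(1 - 0.0627) = 570.
From dy/dt = 0: 0.00593·570 - 0.498 = 0.0473z*, so z* = 2.88/0.0473 = 60.9.

x* ≈ 570, y* ≈ 3.75, z* ≈ 60.9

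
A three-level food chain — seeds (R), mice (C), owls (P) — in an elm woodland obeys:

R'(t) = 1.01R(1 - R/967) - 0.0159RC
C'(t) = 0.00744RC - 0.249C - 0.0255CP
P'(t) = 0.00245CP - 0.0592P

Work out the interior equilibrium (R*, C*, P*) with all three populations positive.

R* ≈ 599, C* ≈ 24.2, P* ≈ 165

From dP/dt = 0: 0.00245C* = 0.0592, so C* = 24.2.
From dR/dt = 0: 1.01(1 - R*/967) = 0.0159·24.2, giving R* = 967·(1 - 0.38) = 599.
From dC/dt = 0: 0.00744·599 - 0.249 = 0.0255P*, so P* = 4.21/0.0255 = 165.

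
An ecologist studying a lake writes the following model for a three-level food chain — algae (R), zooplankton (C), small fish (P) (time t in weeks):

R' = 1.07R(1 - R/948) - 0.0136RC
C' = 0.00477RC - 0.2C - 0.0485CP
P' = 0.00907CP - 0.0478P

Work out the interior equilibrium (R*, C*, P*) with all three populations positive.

From dP/dt = 0: 0.00907C* = 0.0478, so C* = 5.27.
From dR/dt = 0: 1.07(1 - R*/948) = 0.0136·5.27, giving R* = 948·(1 - 0.067) = 884.
From dC/dt = 0: 0.00477·884 - 0.2 = 0.0485P*, so P* = 4.02/0.0485 = 82.9.

R* ≈ 884, C* ≈ 5.27, P* ≈ 82.9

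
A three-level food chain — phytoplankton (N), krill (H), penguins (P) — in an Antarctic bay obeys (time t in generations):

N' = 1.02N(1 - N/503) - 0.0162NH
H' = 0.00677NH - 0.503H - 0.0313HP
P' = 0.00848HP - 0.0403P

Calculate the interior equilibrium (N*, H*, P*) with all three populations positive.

N* ≈ 465, H* ≈ 4.75, P* ≈ 84.5

From dP/dt = 0: 0.00848H* = 0.0403, so H* = 4.75.
From dN/dt = 0: 1.02(1 - N*/503) = 0.0162·4.75, giving N* = 503·(1 - 0.0755) = 465.
From dH/dt = 0: 0.00677·465 - 0.503 = 0.0313P*, so P* = 2.65/0.0313 = 84.5.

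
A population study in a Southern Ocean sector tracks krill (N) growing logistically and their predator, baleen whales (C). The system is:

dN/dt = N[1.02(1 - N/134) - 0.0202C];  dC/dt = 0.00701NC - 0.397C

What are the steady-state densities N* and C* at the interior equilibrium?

From dC/dt = 0 with C > 0: 0.00701N* = 0.397, so N* = 56.6.
Substitute into dN/dt = 0: 1.02(1 - 56.6/134) = 0.0202C*.
The bracket is 0.577, giving C* = 0.589/0.0202 = 29.2.

N* ≈ 56.6, C* ≈ 29.2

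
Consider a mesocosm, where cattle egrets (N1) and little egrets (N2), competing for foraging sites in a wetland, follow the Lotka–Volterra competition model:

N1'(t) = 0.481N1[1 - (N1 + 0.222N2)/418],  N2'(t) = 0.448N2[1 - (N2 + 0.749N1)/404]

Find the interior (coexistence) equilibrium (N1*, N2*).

N1* ≈ 394, N2* ≈ 109

Setting both brackets to zero gives the nullclines N1 + 0.222N2 = 418 and 0.749N1 + N2 = 404.
Substituting N2 = 404 - 0.749N1 into the first: N1(1 - 0.222·0.749) = 418 - 0.222·404.
So N1* = 328/0.834 = 394, and then N2* = 404 - 0.749·394 = 109.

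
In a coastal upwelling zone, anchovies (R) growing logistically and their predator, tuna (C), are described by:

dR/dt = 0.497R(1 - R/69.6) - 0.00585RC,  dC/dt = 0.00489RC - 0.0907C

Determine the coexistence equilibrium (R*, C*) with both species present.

R* ≈ 18.5, C* ≈ 62.3

From dC/dt = 0 with C > 0: 0.00489R* = 0.0907, so R* = 18.5.
Substitute into dR/dt = 0: 0.497(1 - 18.5/69.6) = 0.00585C*.
The bracket is 0.734, giving C* = 0.365/0.00585 = 62.3.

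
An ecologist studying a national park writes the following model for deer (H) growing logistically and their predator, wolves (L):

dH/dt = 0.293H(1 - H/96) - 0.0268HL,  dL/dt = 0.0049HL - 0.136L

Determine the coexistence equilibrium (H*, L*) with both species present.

H* ≈ 27.8, L* ≈ 7.77

From dL/dt = 0 with L > 0: 0.0049H* = 0.136, so H* = 27.8.
Substitute into dH/dt = 0: 0.293(1 - 27.8/96) = 0.0268L*.
The bracket is 0.711, giving L* = 0.208/0.0268 = 7.77.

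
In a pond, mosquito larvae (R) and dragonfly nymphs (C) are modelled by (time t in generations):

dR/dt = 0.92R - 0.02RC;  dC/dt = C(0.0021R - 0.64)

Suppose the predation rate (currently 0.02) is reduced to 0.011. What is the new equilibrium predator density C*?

At the interior fixed point, setting dR/dt = 0 with R > 0 fixes C* = (prey growth rate)/(RC coefficient) — independent of the other coefficients.
With the change, C* = 0.92/0.011 = 83.6; it rises from 46.

C* ≈ 83.6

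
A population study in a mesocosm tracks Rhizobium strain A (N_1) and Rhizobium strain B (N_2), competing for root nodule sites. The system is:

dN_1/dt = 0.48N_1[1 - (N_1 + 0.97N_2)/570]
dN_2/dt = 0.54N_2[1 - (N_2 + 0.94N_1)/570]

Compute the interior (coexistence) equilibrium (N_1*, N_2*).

N_1* ≈ 194, N_2* ≈ 388

Setting both brackets to zero gives the nullclines N_1 + 0.97N_2 = 570 and 0.94N_1 + N_2 = 570.
Substituting N_2 = 570 - 0.94N_1 into the first: N_1(1 - 0.97·0.94) = 570 - 0.97·570.
So N_1* = 17.1/0.0882 = 194, and then N_2* = 570 - 0.94·194 = 388.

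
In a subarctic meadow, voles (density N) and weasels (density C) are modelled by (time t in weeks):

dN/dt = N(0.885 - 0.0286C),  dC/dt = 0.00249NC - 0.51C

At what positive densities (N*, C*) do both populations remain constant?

Set dC/dt = 0 with C > 0: 0.00249N - 0.51 = 0, so N* = 0.51/0.00249 = 205.
Set dN/dt = 0 with N > 0: 0.885 - 0.0286C = 0, so C* = 0.885/0.0286 = 30.9.

N* ≈ 205, C* ≈ 30.9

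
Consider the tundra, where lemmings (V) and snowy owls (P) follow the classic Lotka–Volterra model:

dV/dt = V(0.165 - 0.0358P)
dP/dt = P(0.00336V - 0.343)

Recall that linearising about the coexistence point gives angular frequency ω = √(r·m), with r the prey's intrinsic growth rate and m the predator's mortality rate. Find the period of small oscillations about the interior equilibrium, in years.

T ≈ 26.4 years

Here r = 0.165 and m = 0.343, so r·m = 0.0566.
ω = √0.0566 = 0.238 per year, hence T = 2π/ω ≈ 26.4 years.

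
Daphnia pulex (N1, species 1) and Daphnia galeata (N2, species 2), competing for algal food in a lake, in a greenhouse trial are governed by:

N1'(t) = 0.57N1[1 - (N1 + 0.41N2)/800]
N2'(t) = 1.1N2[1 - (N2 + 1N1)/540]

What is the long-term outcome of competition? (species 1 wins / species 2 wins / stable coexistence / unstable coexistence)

Compare the nullcline intercepts: K1/α12 = 800/0.41 = 1950 > K2 = 540; K2/α21 = 540/1 = 540 < K1 = 800.
Since the inequalities point opposite ways, species 1 can invade but species 2 cannot.

species 1 excludes species 2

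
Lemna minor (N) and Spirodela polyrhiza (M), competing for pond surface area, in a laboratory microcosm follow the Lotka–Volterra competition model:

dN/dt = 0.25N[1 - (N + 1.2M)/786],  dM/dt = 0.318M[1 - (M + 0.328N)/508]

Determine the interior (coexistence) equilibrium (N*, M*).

N* ≈ 291, M* ≈ 413

Setting both brackets to zero gives the nullclines N + 1.2M = 786 and 0.328N + M = 508.
Substituting M = 508 - 0.328N into the first: N(1 - 1.2·0.328) = 786 - 1.2·508.
So N* = 176/0.606 = 291, and then M* = 508 - 0.328·291 = 413.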